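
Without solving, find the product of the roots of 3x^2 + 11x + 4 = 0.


By Vieta's formulas for ax^2 + bx + c = 0:
  Sum of roots = -b/a
  Product of roots = c/a

Here a = 3, b = 11, c = 4
Sum = -(11)/3 = -11/3
Product = 4/3 = 4/3

Product = 4/3


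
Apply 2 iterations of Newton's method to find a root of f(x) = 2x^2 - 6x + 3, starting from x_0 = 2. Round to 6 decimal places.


Newton's method: x_(n+1) = x_n - f(x_n)/f'(x_n)
f(x) = 2x^2 - 6x + 3
f'(x) = 4x - 6

Iteration 1:
  f(2.000000) = -1.000000
  f'(2.000000) = 2.000000
  x_1 = 2.000000 - (-1.000000)/(2.000000) = 2.500000

Iteration 2:
  f(2.500000) = 0.500000
  f'(2.500000) = 4.000000
  x_2 = 2.500000 - (0.500000)/(4.000000) = 2.375000

x_2 = 2.375000


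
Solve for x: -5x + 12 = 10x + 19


Starting with: -5x + 12 = 10x + 19
Move all x terms to left: (-5 - 10)x = 19 - 12
Simplify: -15x = 7
Divide both sides by -15: x = -7/15

x = -7/15


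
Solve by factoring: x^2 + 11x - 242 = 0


We need two numbers that multiply to -242 and add to 11.
Those numbers are 22 and -11 (since 22 * (-11) = -242 and 22 + (-11) = 11).
So x^2 + 11x - 242 = (x + 22)(x - 11) = 0
Setting each factor to zero: x = -22 or x = 11

x = -22, x = 11


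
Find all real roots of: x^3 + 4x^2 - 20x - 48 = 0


Let p(x) = x^3 + 4x^2 - 20x - 48. By the rational root theorem (leading coefficient 1), any rational root is an integer divisor of 48: try ±1, ±2, ... in turn.
Test x = 1: value = -63 ≠ 0.
Test x = -1: value = -25 ≠ 0.
Test x = 2: value = -64 ≠ 0.
Test x = -2: value = 0 ✓, so (x + 2) is a factor.
Synthetic division by (x + 2): bring down 1; 1(-2) + 4 = 2; 2(-2) - 20 = -24; (-24)(-2) - 48 = 0 → quotient x^2 + 2x - 24, remainder 0.
Solve the quadratic x^2 + 2x - 24 = 0: discriminant = 2^2 - 4(1)(-24) = 4 + 96 = 100.
sqrt(100) = 10, so x = (-2 ± 10)/2: x = 4 or x = -6.

x = -6, x = -2, x = 4


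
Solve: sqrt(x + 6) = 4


Square both sides: x + 6 = 4^2 = 16
x = 16 - 6 = 10
x = 10
Check: sqrt(1*10 + 6) = sqrt(16) = 4 ✓

x = 10


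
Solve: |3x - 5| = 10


An absolute value equation |expr| = 10 gives two cases:
Case 1: 3x - 5 = 10
  3x = 15, so x = 5
Case 2: 3x - 5 = -10
  3x = -5, so x = -5/3

x = -5/3, x = 5


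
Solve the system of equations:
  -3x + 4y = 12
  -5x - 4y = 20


Using Cramer's rule:
Determinant D = (-3)(-4) - (-5)(4) = 12 + 20 = 32
Dx = (12)(-4) - (20)(4) = -48 - 80 = -128
Dy = (-3)(20) - (-5)(12) = -60 + 60 = 0
x = Dx/D = -128/32 = -4
y = Dy/D = 0/32 = 0

x = -4, y = 0


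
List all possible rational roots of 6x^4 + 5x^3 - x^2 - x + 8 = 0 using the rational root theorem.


Rational root theorem: possible roots are ±p/q where:
  p divides the constant term (8): p ∈ {1, 2, 4, 8}
  q divides the leading coefficient (6): q ∈ {1, 2, 3, 6}

All possible rational roots: -8, -4, -8/3, -2, -4/3, -1, -2/3, -1/2, -1/3, -1/6, 1/6, 1/3, 1/2, 2/3, 1, 4/3, 2, 8/3, 4, 8

-8, -4, -8/3, -2, -4/3, -1, -2/3, -1/2, -1/3, -1/6, 1/6, 1/3, 1/2, 2/3, 1, 4/3, 2, 8/3, 4, 8


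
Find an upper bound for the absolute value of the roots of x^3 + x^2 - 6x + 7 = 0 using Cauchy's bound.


Cauchy's bound: all roots r satisfy |r| <= 1 + max(|a_i/a_n|) for i = 0,...,n-1
where a_n is the leading coefficient.

Coefficients: [1, 1, -6, 7]
Leading coefficient a_n = 1
Ratios |a_i/a_n|: 1, 6, 7
Maximum ratio: 7
Cauchy's bound: |r| <= 1 + 7 = 8

Upper bound = 8


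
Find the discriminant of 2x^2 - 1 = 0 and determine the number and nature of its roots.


For ax^2 + bx + c = 0, discriminant D = b^2 - 4ac
Here a = 2, b = 0, c = -1
D = (0)^2 - 4(2)(-1) = 0 + 8 = 8

D = 8 > 0 but not a perfect square
The equation has 2 distinct real irrational roots.

Discriminant = 8, 2 distinct real irrational roots


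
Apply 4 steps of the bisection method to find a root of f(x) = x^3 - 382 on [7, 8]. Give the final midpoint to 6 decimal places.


f(x) = x^3 - 382
f(7) = -39 < 0
f(8) = 130 > 0

Step 1: midpoint = (7.000000 + 8.000000)/2 = 7.500000
  f(7.500000) = 39.875000
  f(mid) > 0, so root is in [7.000000, 7.500000]

Step 2: midpoint = (7.000000 + 7.500000)/2 = 7.250000
  f(7.250000) = -0.921875
  f(mid) < 0, so root is in [7.250000, 7.500000]

Step 3: midpoint = (7.250000 + 7.500000)/2 = 7.375000
  f(7.375000) = 19.130859
  f(mid) > 0, so root is in [7.250000, 7.375000]

Step 4: midpoint = (7.250000 + 7.375000)/2 = 7.312500
  f(7.312500) = 9.018799
  f(mid) > 0, so root is in [7.250000, 7.312500]

midpoint = 7.312500


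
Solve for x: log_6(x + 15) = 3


Convert to exponential form: x + 15 = 6^3 = 216
x = 216 - 15 = 201
Check: log_6(201 + 15) = log_6(216) = log_6(216) = 3 ✓

x = 201


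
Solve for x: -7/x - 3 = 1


Subtract -3 from both sides: -7/x = 4
Multiply both sides by x: -7 = 4 * x
Divide by 4: x = -7/4

x = -7/4


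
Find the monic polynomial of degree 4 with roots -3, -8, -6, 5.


A monic polynomial with roots -3, -8, -6, 5 is:
p(x) = (x + 3)(x + 8)(x + 6)(x - 5)
After multiplying by (x + 3): x + 3
After multiplying by (x + 8): x^2 + 11x + 24
After multiplying by (x + 6): x^3 + 17x^2 + 90x + 144
After multiplying by (x - 5): x^4 + 12x^3 + 5x^2 - 306x - 720

x^4 + 12x^3 + 5x^2 - 306x - 720


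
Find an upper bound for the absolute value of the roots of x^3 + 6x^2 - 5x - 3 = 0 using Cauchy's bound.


Cauchy's bound: all roots r satisfy |r| <= 1 + max(|a_i/a_n|) for i = 0,...,n-1
where a_n is the leading coefficient.

Coefficients: [1, 6, -5, -3]
Leading coefficient a_n = 1
Ratios |a_i/a_n|: 6, 5, 3
Maximum ratio: 6
Cauchy's bound: |r| <= 1 + 6 = 7

Upper bound = 7


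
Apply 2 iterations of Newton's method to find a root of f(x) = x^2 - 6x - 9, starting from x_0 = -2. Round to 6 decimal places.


Newton's method: x_(n+1) = x_n - f(x_n)/f'(x_n)
f(x) = x^2 - 6x - 9
f'(x) = 2x - 6

Iteration 1:
  f(-2.000000) = 7.000000
  f'(-2.000000) = -10.000000
  x_1 = -2.000000 - (7.000000)/(-10.000000) = -1.300000

Iteration 2:
  f(-1.300000) = 0.490000
  f'(-1.300000) = -8.600000
  x_2 = -1.300000 - (0.490000)/(-8.600000) = -1.243023

x_2 = -1.243023


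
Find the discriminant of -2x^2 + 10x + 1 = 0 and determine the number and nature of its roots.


For ax^2 + bx + c = 0, discriminant D = b^2 - 4ac
Here a = -2, b = 10, c = 1
D = (10)^2 - 4(-2)(1) = 100 + 8 = 108

D = 108 > 0 but not a perfect square
The equation has 2 distinct real irrational roots.

Discriminant = 108, 2 distinct real irrational roots


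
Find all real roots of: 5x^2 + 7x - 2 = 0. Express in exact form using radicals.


Using the quadratic formula: x = (-b ± sqrt(b^2 - 4ac)) / (2a)
Here a = 5, b = 7, c = -2
Discriminant = b^2 - 4ac = 7^2 - 4(5)(-2) = 49 + 40 = 89
Since discriminant = 89 > 0, there are two real roots.
x = (-7 ± sqrt(89)) / 10
Numerically: x ≈ 0.2434 or x ≈ -1.6434

x = (-7 + sqrt(89)) / 10 or x = (-7 - sqrt(89)) / 10


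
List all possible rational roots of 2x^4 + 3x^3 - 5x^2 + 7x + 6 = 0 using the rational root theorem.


Rational root theorem: possible roots are ±p/q where:
  p divides the constant term (6): p ∈ {1, 2, 3, 6}
  q divides the leading coefficient (2): q ∈ {1, 2}

All possible rational roots: -6, -3, -2, -3/2, -1, -1/2, 1/2, 1, 3/2, 2, 3, 6

-6, -3, -2, -3/2, -1, -1/2, 1/2, 1, 3/2, 2, 3, 6


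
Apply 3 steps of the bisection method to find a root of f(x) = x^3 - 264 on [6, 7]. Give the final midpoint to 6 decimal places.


f(x) = x^3 - 264
f(6) = -48 < 0
f(7) = 79 > 0

Step 1: midpoint = (6.000000 + 7.000000)/2 = 6.500000
  f(6.500000) = 10.625000
  f(mid) > 0, so root is in [6.000000, 6.500000]

Step 2: midpoint = (6.000000 + 6.500000)/2 = 6.250000
  f(6.250000) = -19.859375
  f(mid) < 0, so root is in [6.250000, 6.500000]

Step 3: midpoint = (6.250000 + 6.500000)/2 = 6.375000
  f(6.375000) = -4.916016
  f(mid) < 0, so root is in [6.375000, 6.500000]

midpoint = 6.375000


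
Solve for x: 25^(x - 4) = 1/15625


Express both sides with the same base.
1/15625 = 25^(-3)
Since the bases match, equate exponents: x - 4 = -3
So x = -3 - (-4) = 1

x = 1


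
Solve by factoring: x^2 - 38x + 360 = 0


We need two numbers that multiply to 360 and add to -38.
Those numbers are -20 and -18 (since (-20) * (-18) = 360 and (-20) + (-18) = -38).
So x^2 - 38x + 360 = (x - 20)(x - 18) = 0
Setting each factor to zero: x = 20 or x = 18

x = 18, x = 20


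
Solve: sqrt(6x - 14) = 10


Square both sides: 6x - 14 = 10^2 = 100
6x = 100 + 14 = 114
x = 19
Check: sqrt(6*19 - 14) = sqrt(100) = 10 ✓

x = 19


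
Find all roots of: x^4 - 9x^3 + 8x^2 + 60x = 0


The constant term is 0, so x = 0 is a root. Factor out x:
  x^3 - 9x^2 + 8x + 60 = 0
Let p(x) = x^3 - 9x^2 + 8x + 60. By the rational root theorem (leading coefficient 1), any rational root is an integer divisor of 60: try ±1, ±2, ... in turn.
Test x = 1: value = 60 ≠ 0.
Test x = -1: value = 42 ≠ 0.
Test x = 2: value = 48 ≠ 0.
Test x = -2: value = 0 ✓, so (x + 2) is a factor.
Synthetic division by (x + 2): bring down 1; 1(-2) - 9 = -11; (-11)(-2) + 8 = 30; 30(-2) + 60 = 0 → quotient x^2 - 11x + 30, remainder 0.
Solve the quadratic x^2 - 11x + 30 = 0: discriminant = (-11)^2 - 4(1)(30) = 121 - 120 = 1.
sqrt(1) = 1, so x = (11 ± 1)/2: x = 6 or x = 5.
Collecting all roots found:

x = -2, x = 0, x = 5, x = 6


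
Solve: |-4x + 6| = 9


An absolute value equation |expr| = 9 gives two cases:
Case 1: -4x + 6 = 9
  -4x = 3, so x = -3/4
Case 2: -4x + 6 = -9
  -4x = -15, so x = 15/4

x = -3/4, x = 15/4


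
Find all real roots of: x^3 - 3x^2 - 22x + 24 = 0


Let p(x) = x^3 - 3x^2 - 22x + 24. By the rational root theorem (leading coefficient 1), any rational root is an integer divisor of 24: try ±1, ±2, ... in turn.
Test x = 1: value = 0 ✓, so (x - 1) is a factor.
Synthetic division by (x - 1): bring down 1; 1(1) - 3 = -2; (-2)(1) - 22 = -24; (-24)(1) + 24 = 0 → quotient x^2 - 2x - 24, remainder 0.
Solve the quadratic x^2 - 2x - 24 = 0: discriminant = (-2)^2 - 4(1)(-24) = 4 + 96 = 100.
sqrt(100) = 10, so x = (2 ± 10)/2: x = 6 or x = -4.

x = -4, x = 1, x = 6


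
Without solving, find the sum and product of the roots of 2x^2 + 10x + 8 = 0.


By Vieta's formulas for ax^2 + bx + c = 0:
  Sum of roots = -b/a
  Product of roots = c/a

Here a = 2, b = 10, c = 8
Sum = -(10)/2 = -5
Product = 8/2 = 4

Sum = -5, Product = 4


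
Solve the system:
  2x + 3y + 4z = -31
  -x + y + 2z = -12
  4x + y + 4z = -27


Using Cramer's rule. Expand each determinant along the first row.
D  = 2*[1*4 - 2*1] - 3*[(-1)*4 - 2*4] + 4*[(-1)*1 - 1*4]
  = 2*(2) - 3*(-12) + 4*(-5) = 20
Dx = (-31)*[1*4 - 2*1] - 3*[(-12)*4 - 2*(-27)] + 4*[(-12)*1 - 1*(-27)]
  = (-31)*(2) - 3*(6) + 4*(15) = -20
Dy = 2*[(-12)*4 - 2*(-27)] - (-31)*[(-1)*4 - 2*4] + 4*[(-1)*(-27) - (-12)*4]
  = 2*(6) - (-31)*(-12) + 4*(75) = -60
Dz = 2*[1*(-27) - (-12)*1] - 3*[(-1)*(-27) - (-12)*4] + (-31)*[(-1)*1 - 1*4]
  = 2*(-15) - 3*(75) + (-31)*(-5) = -100
x = Dx/D = -20/20 = -1, y = Dy/D = -60/20 = -3, z = Dz/D = -100/20 = -5
Check eq1: (2)(-1) + (3)(-3) + (4)(-5) = -31 = -31 ✓
Check eq2: (-1)(-1) + (1)(-3) + (2)(-5) = -12 = -12 ✓
Check eq3: (4)(-1) + (1)(-3) + (4)(-5) = -27 = -27 ✓

x = -1, y = -3, z = -5


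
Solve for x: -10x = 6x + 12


Starting with: -10x = 6x + 12
Move all x terms to left: (-10 - 6)x = 12 - 0
Simplify: -16x = 12
Divide both sides by -16: x = -3/4

x = -3/4


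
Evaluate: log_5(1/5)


We need the exponent such that 5^? = 1/5
5^(-1) = 1/5^1 = 1/5
Therefore log_5(1/5) = -1

-1


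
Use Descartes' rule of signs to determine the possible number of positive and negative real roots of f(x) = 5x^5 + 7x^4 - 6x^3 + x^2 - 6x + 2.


Descartes' rule of signs:

For positive roots, count sign changes in f(x) = 5x^5 + 7x^4 - 6x^3 + x^2 - 6x + 2:
Signs of coefficients: +, +, -, +, -, +
Number of sign changes: 4
Possible positive real roots: 4, 2, 0

For negative roots, examine f(-x) = -5x^5 + 7x^4 + 6x^3 + x^2 + 6x + 2:
Signs of coefficients: -, +, +, +, +, +
Number of sign changes: 1
Possible negative real roots: 1

Positive roots: 4 or 2 or 0; Negative roots: 1


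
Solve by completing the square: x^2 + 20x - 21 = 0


Start: x^2 + 20x - 21 = 0
Move constant: x^2 + 20x = 21
Half of 20 is 10, squared is 100
Add 100 to both sides: x^2 + 20x + 100 = 121
(x + 10)^2 = 121
x + 10 = ±11
x = -10 + 11 = 1 or x = -10 - 11 = -21

x = -21, x = 1


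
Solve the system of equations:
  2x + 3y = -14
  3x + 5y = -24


Using Cramer's rule:
Determinant D = (2)(5) - (3)(3) = 10 - 9 = 1
Dx = (-14)(5) - (-24)(3) = -70 + 72 = 2
Dy = (2)(-24) - (3)(-14) = -48 + 42 = -6
x = Dx/D = 2/1 = 2
y = Dy/D = -6/1 = -6

x = 2, y = -6


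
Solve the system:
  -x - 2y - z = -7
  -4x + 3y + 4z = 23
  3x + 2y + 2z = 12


Using Cramer's rule. Expand each determinant along the first row.
D  = (-1)*[3*2 - 4*2] - (-2)*[(-4)*2 - 4*3] + (-1)*[(-4)*2 - 3*3]
  = (-1)*(-2) - (-2)*(-20) + (-1)*(-17) = -21
Dx = (-7)*[3*2 - 4*2] - (-2)*[23*2 - 4*12] + (-1)*[23*2 - 3*12]
  = (-7)*(-2) - (-2)*(-2) + (-1)*(10) = 0
Dy = (-1)*[23*2 - 4*12] - (-7)*[(-4)*2 - 4*3] + (-1)*[(-4)*12 - 23*3]
  = (-1)*(-2) - (-7)*(-20) + (-1)*(-117) = -21
Dz = (-1)*[3*12 - 23*2] - (-2)*[(-4)*12 - 23*3] + (-7)*[(-4)*2 - 3*3]
  = (-1)*(-10) - (-2)*(-117) + (-7)*(-17) = -105
x = Dx/D = 0/-21 = 0, y = Dy/D = -21/-21 = 1, z = Dz/D = -105/-21 = 5
Check eq1: (-1)(0) + (-2)(1) + (-1)(5) = -7 = -7 ✓
Check eq2: (-4)(0) + (3)(1) + (4)(5) = 23 = 23 ✓
Check eq3: (3)(0) + (2)(1) + (2)(5) = 12 = 12 ✓

x = 0, y = 1, z = 5


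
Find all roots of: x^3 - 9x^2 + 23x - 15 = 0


Let p(x) = x^3 - 9x^2 + 23x - 15. By the rational root theorem (leading coefficient 1), any rational root is an integer divisor of 15: try ±1, ±2, ... in turn.
Test x = 1: value = 0 ✓, so (x - 1) is a factor.
Synthetic division by (x - 1): bring down 1; 1(1) - 9 = -8; (-8)(1) + 23 = 15; 15(1) - 15 = 0 → quotient x^2 - 8x + 15, remainder 0.
Solve the quadratic x^2 - 8x + 15 = 0: discriminant = (-8)^2 - 4(1)(15) = 64 - 60 = 4.
sqrt(4) = 2, so x = (8 ± 2)/2: x = 5 or x = 3.
Collecting all roots found:

x = 1, x = 3, x = 5


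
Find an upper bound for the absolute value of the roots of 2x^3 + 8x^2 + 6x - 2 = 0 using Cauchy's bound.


Cauchy's bound: all roots r satisfy |r| <= 1 + max(|a_i/a_n|) for i = 0,...,n-1
where a_n is the leading coefficient.

Coefficients: [2, 8, 6, -2]
Leading coefficient a_n = 2
Ratios |a_i/a_n|: 4, 3, 1
Maximum ratio: 4
Cauchy's bound: |r| <= 1 + 4 = 5

Upper bound = 5


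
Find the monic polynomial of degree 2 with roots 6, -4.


A monic polynomial with roots 6, -4 is:
p(x) = (x - 6)(x + 4)
After multiplying by (x - 6): x - 6
After multiplying by (x + 4): x^2 - 2x - 24

x^2 - 2x - 24


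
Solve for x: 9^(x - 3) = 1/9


Express both sides with the same base.
1/9 = 9^(-1)
Since the bases match, equate exponents: x - 3 = -1
So x = -1 - (-3) = 2

x = 2


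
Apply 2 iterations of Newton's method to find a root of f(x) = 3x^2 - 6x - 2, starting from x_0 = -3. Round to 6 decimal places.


Newton's method: x_(n+1) = x_n - f(x_n)/f'(x_n)
f(x) = 3x^2 - 6x - 2
f'(x) = 6x - 6

Iteration 1:
  f(-3.000000) = 43.000000
  f'(-3.000000) = -24.000000
  x_1 = -3.000000 - (43.000000)/(-24.000000) = -1.208333

Iteration 2:
  f(-1.208333) = 9.630208
  f'(-1.208333) = -13.250000
  x_2 = -1.208333 - (9.630208)/(-13.250000) = -0.481525

x_2 = -0.481525


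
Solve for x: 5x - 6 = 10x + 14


Starting with: 5x - 6 = 10x + 14
Move all x terms to left: (5 - 10)x = 14 + 6
Simplify: -5x = 20
Divide both sides by -5: x = -4

x = -4


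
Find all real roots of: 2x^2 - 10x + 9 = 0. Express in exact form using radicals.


Using the quadratic formula: x = (-b ± sqrt(b^2 - 4ac)) / (2a)
Here a = 2, b = -10, c = 9
Discriminant = b^2 - 4ac = (-10)^2 - 4(2)(9) = 100 - 72 = 28
Since discriminant = 28 > 0, there are two real roots.
x = (10 ± 2*sqrt(7)) / 4
Simplifying: x = (5 ± sqrt(7)) / 2
Numerically: x ≈ 3.8229 or x ≈ 1.1771

x = (5 + sqrt(7)) / 2 or x = (5 - sqrt(7)) / 2


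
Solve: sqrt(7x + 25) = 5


Square both sides: 7x + 25 = 5^2 = 25
7x = 25 - 25 = 0
x = 0
Check: sqrt(7*0 + 25) = sqrt(25) = 5 ✓

x = 0


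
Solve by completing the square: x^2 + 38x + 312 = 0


Start: x^2 + 38x + 312 = 0
Move constant: x^2 + 38x = -312
Half of 38 is 19, squared is 361
Add 361 to both sides: x^2 + 38x + 361 = 49
(x + 19)^2 = 49
x + 19 = ±7
x = -19 + 7 = -12 or x = -19 - 7 = -26

x = -26, x = -12


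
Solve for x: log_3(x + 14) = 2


Convert to exponential form: x + 14 = 3^2 = 9
x = 9 - 14 = -5
Check: log_3(-5 + 14) = log_3(9) = log_3(9) = 2 ✓

x = -5


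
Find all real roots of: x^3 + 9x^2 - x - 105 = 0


Let p(x) = x^3 + 9x^2 - x - 105. By the rational root theorem (leading coefficient 1), any rational root is an integer divisor of 105: try ±1, ±2, ... in turn.
Test x = 1: value = -96 ≠ 0.
Test x = -1: value = -96 ≠ 0.
Test x = 3: value = 0 ✓, so (x - 3) is a factor.
Synthetic division by (x - 3): bring down 1; 1(3) + 9 = 12; 12(3) - 1 = 35; 35(3) - 105 = 0 → quotient x^2 + 12x + 35, remainder 0.
Solve the quadratic x^2 + 12x + 35 = 0: discriminant = 12^2 - 4(1)(35) = 144 - 140 = 4.
sqrt(4) = 2, so x = (-12 ± 2)/2: x = -5 or x = -7.

x = -7, x = -5, x = 3


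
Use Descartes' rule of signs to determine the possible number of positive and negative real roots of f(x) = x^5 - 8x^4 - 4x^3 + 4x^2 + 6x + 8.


Descartes' rule of signs:

For positive roots, count sign changes in f(x) = x^5 - 8x^4 - 4x^3 + 4x^2 + 6x + 8:
Signs of coefficients: +, -, -, +, +, +
Number of sign changes: 2
Possible positive real roots: 2, 0

For negative roots, examine f(-x) = -x^5 - 8x^4 + 4x^3 + 4x^2 - 6x + 8:
Signs of coefficients: -, -, +, +, -, +
Number of sign changes: 3
Possible negative real roots: 3, 1

Positive roots: 2 or 0; Negative roots: 3 or 1


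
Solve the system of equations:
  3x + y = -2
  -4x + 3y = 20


Using Cramer's rule:
Determinant D = (3)(3) - (-4)(1) = 9 + 4 = 13
Dx = (-2)(3) - (20)(1) = -6 - 20 = -26
Dy = (3)(20) - (-4)(-2) = 60 - 8 = 52
x = Dx/D = -26/13 = -2
y = Dy/D = 52/13 = 4

x = -2, y = 4


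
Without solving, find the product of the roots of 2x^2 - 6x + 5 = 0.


By Vieta's formulas for ax^2 + bx + c = 0:
  Sum of roots = -b/a
  Product of roots = c/a

Here a = 2, b = -6, c = 5
Sum = -(-6)/2 = 3
Product = 5/2 = 5/2

Product = 5/2


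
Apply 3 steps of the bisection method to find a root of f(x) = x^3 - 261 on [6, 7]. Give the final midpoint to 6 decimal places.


f(x) = x^3 - 261
f(6) = -45 < 0
f(7) = 82 > 0

Step 1: midpoint = (6.000000 + 7.000000)/2 = 6.500000
  f(6.500000) = 13.625000
  f(mid) > 0, so root is in [6.000000, 6.500000]

Step 2: midpoint = (6.000000 + 6.500000)/2 = 6.250000
  f(6.250000) = -16.859375
  f(mid) < 0, so root is in [6.250000, 6.500000]

Step 3: midpoint = (6.250000 + 6.500000)/2 = 6.375000
  f(6.375000) = -1.916016
  f(mid) < 0, so root is in [6.375000, 6.500000]

midpoint = 6.375000


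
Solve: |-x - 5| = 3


An absolute value equation |expr| = 3 gives two cases:
Case 1: -x - 5 = 3
  -x = 8, so x = -8
Case 2: -x - 5 = -3
  -x = 2, so x = -2

x = -8, x = -2


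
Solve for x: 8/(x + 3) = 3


Multiply both sides by (x + 3): 8 = 3(x + 3)
Distribute: 8 = 3x + 9
3x = 8 - 9 = -1
x = -1/3

x = -1/3


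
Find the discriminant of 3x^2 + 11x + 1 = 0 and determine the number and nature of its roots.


For ax^2 + bx + c = 0, discriminant D = b^2 - 4ac
Here a = 3, b = 11, c = 1
D = (11)^2 - 4(3)(1) = 121 - 12 = 109

D = 109 > 0 but not a perfect square
The equation has 2 distinct real irrational roots.

Discriminant = 109, 2 distinct real irrational roots


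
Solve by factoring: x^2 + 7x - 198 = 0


We need two numbers that multiply to -198 and add to 7.
Those numbers are -11 and 18 (since (-11) * 18 = -198 and (-11) + 18 = 7).
So x^2 + 7x - 198 = (x - 11)(x + 18) = 0
Setting each factor to zero: x = 11 or x = -18

x = -18, x = 11


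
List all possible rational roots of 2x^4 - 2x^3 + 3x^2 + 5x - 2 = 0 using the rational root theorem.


Rational root theorem: possible roots are ±p/q where:
  p divides the constant term (-2): p ∈ {1, 2}
  q divides the leading coefficient (2): q ∈ {1, 2}

All possible rational roots: -2, -1, -1/2, 1/2, 1, 2

-2, -1, -1/2, 1/2, 1, 2


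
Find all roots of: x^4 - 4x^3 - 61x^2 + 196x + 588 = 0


Let p(x) = x^4 - 4x^3 - 61x^2 + 196x + 588. By the rational root theorem (leading coefficient 1), any rational root is an integer divisor of 588: try ±1, ±2, ... in turn.
Test x = 1: value = 720 ≠ 0.
Test x = -1: value = 336 ≠ 0.
Test x = 2: value = 720 ≠ 0.
Test x = -2: value = 0 ✓, so (x + 2) is a factor.
Synthetic division by (x + 2): bring down 1; 1(-2) - 4 = -6; (-6)(-2) - 61 = -49; (-49)(-2) + 196 = 294; 294(-2) + 588 = 0 → quotient x^3 - 6x^2 - 49x + 294, remainder 0.
Continue with the quotient x^3 - 6x^2 - 49x + 294 (candidates must divide 294; re-test x = -2 first in case it repeats).
Test x = -2: value = 360 ≠ 0.
Test x = 3: value = 120 ≠ 0.
Test x = -3: value = 360 ≠ 0.
Test x = 6: value = 0 ✓, so (x - 6) is a factor.
Synthetic division by (x - 6): bring down 1; 1(6) - 6 = 0; 0(6) - 49 = -49; (-49)(6) + 294 = 0 → quotient x^2 - 49, remainder 0.
Solve the quadratic x^2 - 49 = 0: discriminant = 0^2 - 4(1)(-49) = 0 + 196 = 196.
sqrt(196) = 14, so x = (0 ± 14)/2: x = 7 or x = -7.
Collecting all roots found:

x = -7, x = -2, x = 6, x = 7


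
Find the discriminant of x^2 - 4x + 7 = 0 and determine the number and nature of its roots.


For ax^2 + bx + c = 0, discriminant D = b^2 - 4ac
Here a = 1, b = -4, c = 7
D = (-4)^2 - 4(1)(7) = 16 - 28 = -12

D = -12 < 0
The equation has no real roots (2 complex conjugate roots).

Discriminant = -12, no real roots (2 complex conjugate roots)


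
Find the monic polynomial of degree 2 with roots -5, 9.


A monic polynomial with roots -5, 9 is:
p(x) = (x + 5)(x - 9)
After multiplying by (x + 5): x + 5
After multiplying by (x - 9): x^2 - 4x - 45

x^2 - 4x - 45


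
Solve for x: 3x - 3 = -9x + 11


Starting with: 3x - 3 = -9x + 11
Move all x terms to left: (3 + 9)x = 11 + 3
Simplify: 12x = 14
Divide both sides by 12: x = 7/6

x = 7/6


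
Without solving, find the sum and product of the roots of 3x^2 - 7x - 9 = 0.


By Vieta's formulas for ax^2 + bx + c = 0:
  Sum of roots = -b/a
  Product of roots = c/a

Here a = 3, b = -7, c = -9
Sum = -(-7)/3 = 7/3
Product = -9/3 = -3

Sum = 7/3, Product = -3


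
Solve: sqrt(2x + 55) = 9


Square both sides: 2x + 55 = 9^2 = 81
2x = 81 - 55 = 26
x = 13
Check: sqrt(2*13 + 55) = sqrt(81) = 9 ✓

x = 13


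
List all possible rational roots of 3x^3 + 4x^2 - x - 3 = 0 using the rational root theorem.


Rational root theorem: possible roots are ±p/q where:
  p divides the constant term (-3): p ∈ {1, 3}
  q divides the leading coefficient (3): q ∈ {1, 3}

All possible rational roots: -3, -1, -1/3, 1/3, 1, 3

-3, -1, -1/3, 1/3, 1, 3


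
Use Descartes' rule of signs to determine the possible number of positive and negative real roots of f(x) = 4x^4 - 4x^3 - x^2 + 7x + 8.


Descartes' rule of signs:

For positive roots, count sign changes in f(x) = 4x^4 - 4x^3 - x^2 + 7x + 8:
Signs of coefficients: +, -, -, +, +
Number of sign changes: 2
Possible positive real roots: 2, 0

For negative roots, examine f(-x) = 4x^4 + 4x^3 - x^2 - 7x + 8:
Signs of coefficients: +, +, -, -, +
Number of sign changes: 2
Possible negative real roots: 2, 0

Positive roots: 2 or 0; Negative roots: 2 or 0


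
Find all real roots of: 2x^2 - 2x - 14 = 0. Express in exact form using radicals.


Using the quadratic formula: x = (-b ± sqrt(b^2 - 4ac)) / (2a)
Here a = 2, b = -2, c = -14
Discriminant = b^2 - 4ac = (-2)^2 - 4(2)(-14) = 4 + 112 = 116
Since discriminant = 116 > 0, there are two real roots.
x = (2 ± 2*sqrt(29)) / 4
Simplifying: x = (1 ± sqrt(29)) / 2
Numerically: x ≈ 3.1926 or x ≈ -2.1926

x = (1 + sqrt(29)) / 2 or x = (1 - sqrt(29)) / 2


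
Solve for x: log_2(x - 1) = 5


Convert to exponential form: x - 1 = 2^5 = 32
x = 32 + 1 = 33
Check: log_2(33 - 1) = log_2(32) = log_2(32) = 5 ✓

x = 33


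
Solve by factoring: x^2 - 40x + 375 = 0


We need two numbers that multiply to 375 and add to -40.
Those numbers are -15 and -25 (since (-15) * (-25) = 375 and (-15) + (-25) = -40).
So x^2 - 40x + 375 = (x - 15)(x - 25) = 0
Setting each factor to zero: x = 15 or x = 25

x = 15, x = 25


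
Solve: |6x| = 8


An absolute value equation |expr| = 8 gives two cases:
Case 1: 6x = 8
  6x = 8, so x = 4/3
Case 2: 6x = -8
  6x = -8, so x = -4/3

x = -4/3, x = 4/3


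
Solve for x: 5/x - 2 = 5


Subtract -2 from both sides: 5/x = 7
Multiply both sides by x: 5 = 7 * x
Divide by 7: x = 5/7

x = 5/7


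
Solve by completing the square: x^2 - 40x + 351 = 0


Start: x^2 - 40x + 351 = 0
Move constant: x^2 - 40x = -351
Half of -40 is -20, squared is 400
Add 400 to both sides: x^2 - 40x + 400 = 49
(x - 20)^2 = 49
x - 20 = ±7
x = 20 + 7 = 27 or x = 20 - 7 = 13

x = 13, x = 27


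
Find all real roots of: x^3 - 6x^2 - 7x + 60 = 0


Let p(x) = x^3 - 6x^2 - 7x + 60. By the rational root theorem (leading coefficient 1), any rational root is an integer divisor of 60: try ±1, ±2, ... in turn.
Test x = 1: value = 48 ≠ 0.
Test x = -1: value = 60 ≠ 0.
Test x = 2: value = 30 ≠ 0.
Test x = -2: value = 42 ≠ 0.
Test x = 3: value = 12 ≠ 0.
Test x = -3: value = 0 ✓, so (x + 3) is a factor.
Synthetic division by (x + 3): bring down 1; 1(-3) - 6 = -9; (-9)(-3) - 7 = 20; 20(-3) + 60 = 0 → quotient x^2 - 9x + 20, remainder 0.
Solve the quadratic x^2 - 9x + 20 = 0: discriminant = (-9)^2 - 4(1)(20) = 81 - 80 = 1.
sqrt(1) = 1, so x = (9 ± 1)/2: x = 5 or x = 4.

x = -3, x = 4, x = 5


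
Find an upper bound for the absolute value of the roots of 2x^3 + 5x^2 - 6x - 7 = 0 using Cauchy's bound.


Cauchy's bound: all roots r satisfy |r| <= 1 + max(|a_i/a_n|) for i = 0,...,n-1
where a_n is the leading coefficient.

Coefficients: [2, 5, -6, -7]
Leading coefficient a_n = 2
Ratios |a_i/a_n|: 5/2, 3, 7/2
Maximum ratio: 7/2
Cauchy's bound: |r| <= 1 + 7/2 = 9/2

Upper bound = 9/2


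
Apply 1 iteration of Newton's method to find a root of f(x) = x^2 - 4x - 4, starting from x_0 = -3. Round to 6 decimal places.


Newton's method: x_(n+1) = x_n - f(x_n)/f'(x_n)
f(x) = x^2 - 4x - 4
f'(x) = 2x - 4

Iteration 1:
  f(-3.000000) = 17.000000
  f'(-3.000000) = -10.000000
  x_1 = -3.000000 - (17.000000)/(-10.000000) = -1.300000

x_1 = -1.300000


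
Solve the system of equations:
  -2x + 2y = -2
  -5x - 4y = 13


Using Cramer's rule:
Determinant D = (-2)(-4) - (-5)(2) = 8 + 10 = 18
Dx = (-2)(-4) - (13)(2) = 8 - 26 = -18
Dy = (-2)(13) - (-5)(-2) = -26 - 10 = -36
x = Dx/D = -18/18 = -1
y = Dy/D = -36/18 = -2

x = -1, y = -2


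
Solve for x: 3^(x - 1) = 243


Express both sides with the same base.
243 = 3^5
Since the bases match, equate exponents: x - 1 = 5
So x = 5 - (-1) = 6

x = 6


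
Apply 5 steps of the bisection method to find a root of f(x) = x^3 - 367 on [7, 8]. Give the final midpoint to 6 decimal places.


f(x) = x^3 - 367
f(7) = -24 < 0
f(8) = 145 > 0

Step 1: midpoint = (7.000000 + 8.000000)/2 = 7.500000
  f(7.500000) = 54.875000
  f(mid) > 0, so root is in [7.000000, 7.500000]

Step 2: midpoint = (7.000000 + 7.500000)/2 = 7.250000
  f(7.250000) = 14.078125
  f(mid) > 0, so root is in [7.000000, 7.250000]

Step 3: midpoint = (7.000000 + 7.250000)/2 = 7.125000
  f(7.125000) = -5.294922
  f(mid) < 0, so root is in [7.125000, 7.250000]

Step 4: midpoint = (7.125000 + 7.250000)/2 = 7.187500
  f(7.187500) = 4.307373
  f(mid) > 0, so root is in [7.125000, 7.187500]

Step 5: midpoint = (7.125000 + 7.187500)/2 = 7.156250
  f(7.156250) = -0.514740
  f(mid) < 0, so root is in [7.156250, 7.187500]

midpoint = 7.156250


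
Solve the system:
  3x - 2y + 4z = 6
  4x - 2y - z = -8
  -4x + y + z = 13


Using Cramer's rule. Expand each determinant along the first row.
D  = 3*[(-2)*1 - (-1)*1] - (-2)*[4*1 - (-1)*(-4)] + 4*[4*1 - (-2)*(-4)]
  = 3*(-1) - (-2)*(0) + 4*(-4) = -19
Dx = 6*[(-2)*1 - (-1)*1] - (-2)*[(-8)*1 - (-1)*13] + 4*[(-8)*1 - (-2)*13]
  = 6*(-1) - (-2)*(5) + 4*(18) = 76
Dy = 3*[(-8)*1 - (-1)*13] - 6*[4*1 - (-1)*(-4)] + 4*[4*13 - (-8)*(-4)]
  = 3*(5) - 6*(0) + 4*(20) = 95
Dz = 3*[(-2)*13 - (-8)*1] - (-2)*[4*13 - (-8)*(-4)] + 6*[4*1 - (-2)*(-4)]
  = 3*(-18) - (-2)*(20) + 6*(-4) = -38
x = Dx/D = 76/-19 = -4, y = Dy/D = 95/-19 = -5, z = Dz/D = -38/-19 = 2
Check eq1: (3)(-4) + (-2)(-5) + (4)(2) = 6 = 6 ✓
Check eq2: (4)(-4) + (-2)(-5) + (-1)(2) = -8 = -8 ✓
Check eq3: (-4)(-4) + (1)(-5) + (1)(2) = 13 = 13 ✓

x = -4, y = -5, z = 2


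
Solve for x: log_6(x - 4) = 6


Convert to exponential form: x - 4 = 6^6 = 46656
x = 46656 + 4 = 46660
Check: log_6(46660 - 4) = log_6(46656) = log_6(46656) = 6 ✓

x = 46660


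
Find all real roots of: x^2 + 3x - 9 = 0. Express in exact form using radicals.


Using the quadratic formula: x = (-b ± sqrt(b^2 - 4ac)) / (2a)
Here a = 1, b = 3, c = -9
Discriminant = b^2 - 4ac = 3^2 - 4(1)(-9) = 9 + 36 = 45
Since discriminant = 45 > 0, there are two real roots.
x = (-3 ± 3*sqrt(5)) / 2
Numerically: x ≈ 1.8541 or x ≈ -4.8541

x = (-3 + 3*sqrt(5)) / 2 or x = (-3 - 3*sqrt(5)) / 2


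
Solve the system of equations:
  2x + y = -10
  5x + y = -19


Using Cramer's rule:
Determinant D = (2)(1) - (5)(1) = 2 - 5 = -3
Dx = (-10)(1) - (-19)(1) = -10 + 19 = 9
Dy = (2)(-19) - (5)(-10) = -38 + 50 = 12
x = Dx/D = 9/-3 = -3
y = Dy/D = 12/-3 = -4

x = -3, y = -4


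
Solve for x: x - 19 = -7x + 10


Starting with: x - 19 = -7x + 10
Move all x terms to left: (1 + 7)x = 10 + 19
Simplify: 8x = 29
Divide both sides by 8: x = 29/8

x = 29/8


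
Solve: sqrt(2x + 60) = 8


Square both sides: 2x + 60 = 8^2 = 64
2x = 64 - 60 = 4
x = 2
Check: sqrt(2*2 + 60) = sqrt(64) = 8 ✓

x = 2


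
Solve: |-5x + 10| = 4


An absolute value equation |expr| = 4 gives two cases:
Case 1: -5x + 10 = 4
  -5x = -6, so x = 6/5
Case 2: -5x + 10 = -4
  -5x = -14, so x = 14/5

x = 6/5, x = 14/5


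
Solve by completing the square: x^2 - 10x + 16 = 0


Start: x^2 - 10x + 16 = 0
Move constant: x^2 - 10x = -16
Half of -10 is -5, squared is 25
Add 25 to both sides: x^2 - 10x + 25 = 9
(x - 5)^2 = 9
x - 5 = ±3
x = 5 + 3 = 8 or x = 5 - 3 = 2

x = 2, x = 8


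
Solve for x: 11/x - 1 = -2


Subtract -1 from both sides: 11/x = -1
Multiply both sides by x: 11 = -1 * x
Divide by -1: x = -11

x = -11


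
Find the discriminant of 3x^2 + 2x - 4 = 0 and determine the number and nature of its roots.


For ax^2 + bx + c = 0, discriminant D = b^2 - 4ac
Here a = 3, b = 2, c = -4
D = (2)^2 - 4(3)(-4) = 4 + 48 = 52

D = 52 > 0 but not a perfect square
The equation has 2 distinct real irrational roots.

Discriminant = 52, 2 distinct real irrational roots


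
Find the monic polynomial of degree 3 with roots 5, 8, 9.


A monic polynomial with roots 5, 8, 9 is:
p(x) = (x - 5)(x - 8)(x - 9)
After multiplying by (x - 5): x - 5
After multiplying by (x - 8): x^2 - 13x + 40
After multiplying by (x - 9): x^3 - 22x^2 + 157x - 360

x^3 - 22x^2 + 157x - 360


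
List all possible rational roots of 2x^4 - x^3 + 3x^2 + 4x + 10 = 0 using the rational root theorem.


Rational root theorem: possible roots are ±p/q where:
  p divides the constant term (10): p ∈ {1, 2, 5, 10}
  q divides the leading coefficient (2): q ∈ {1, 2}

All possible rational roots: -10, -5, -5/2, -2, -1, -1/2, 1/2, 1, 2, 5/2, 5, 10

-10, -5, -5/2, -2, -1, -1/2, 1/2, 1, 2, 5/2, 5, 10


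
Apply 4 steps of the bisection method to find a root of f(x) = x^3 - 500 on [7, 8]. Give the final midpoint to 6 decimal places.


f(x) = x^3 - 500
f(7) = -157 < 0
f(8) = 12 > 0

Step 1: midpoint = (7.000000 + 8.000000)/2 = 7.500000
  f(7.500000) = -78.125000
  f(mid) < 0, so root is in [7.500000, 8.000000]

Step 2: midpoint = (7.500000 + 8.000000)/2 = 7.750000
  f(7.750000) = -34.515625
  f(mid) < 0, so root is in [7.750000, 8.000000]

Step 3: midpoint = (7.750000 + 8.000000)/2 = 7.875000
  f(7.875000) = -11.626953
  f(mid) < 0, so root is in [7.875000, 8.000000]

Step 4: midpoint = (7.875000 + 8.000000)/2 = 7.937500
  f(7.937500) = 0.093506
  f(mid) > 0, so root is in [7.875000, 7.937500]

midpoint = 7.937500


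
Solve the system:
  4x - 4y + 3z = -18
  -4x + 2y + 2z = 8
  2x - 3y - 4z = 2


Using Cramer's rule. Expand each determinant along the first row.
D  = 4*[2*(-4) - 2*(-3)] - (-4)*[(-4)*(-4) - 2*2] + 3*[(-4)*(-3) - 2*2]
  = 4*(-2) - (-4)*(12) + 3*(8) = 64
Dx = (-18)*[2*(-4) - 2*(-3)] - (-4)*[8*(-4) - 2*2] + 3*[8*(-3) - 2*2]
  = (-18)*(-2) - (-4)*(-36) + 3*(-28) = -192
Dy = 4*[8*(-4) - 2*2] - (-18)*[(-4)*(-4) - 2*2] + 3*[(-4)*2 - 8*2]
  = 4*(-36) - (-18)*(12) + 3*(-24) = 0
Dz = 4*[2*2 - 8*(-3)] - (-4)*[(-4)*2 - 8*2] + (-18)*[(-4)*(-3) - 2*2]
  = 4*(28) - (-4)*(-24) + (-18)*(8) = -128
x = Dx/D = -192/64 = -3, y = Dy/D = 0/64 = 0, z = Dz/D = -128/64 = -2
Check eq1: (4)(-3) + (-4)(0) + (3)(-2) = -18 = -18 ✓
Check eq2: (-4)(-3) + (2)(0) + (2)(-2) = 8 = 8 ✓
Check eq3: (2)(-3) + (-3)(0) + (-4)(-2) = 2 = 2 ✓

x = -3, y = 0, z = -2


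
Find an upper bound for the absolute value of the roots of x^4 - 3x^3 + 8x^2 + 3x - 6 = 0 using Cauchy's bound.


Cauchy's bound: all roots r satisfy |r| <= 1 + max(|a_i/a_n|) for i = 0,...,n-1
where a_n is the leading coefficient.

Coefficients: [1, -3, 8, 3, -6]
Leading coefficient a_n = 1
Ratios |a_i/a_n|: 3, 8, 3, 6
Maximum ratio: 8
Cauchy's bound: |r| <= 1 + 8 = 9

Upper bound = 9


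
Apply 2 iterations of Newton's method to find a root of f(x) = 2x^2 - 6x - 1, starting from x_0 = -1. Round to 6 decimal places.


Newton's method: x_(n+1) = x_n - f(x_n)/f'(x_n)
f(x) = 2x^2 - 6x - 1
f'(x) = 4x - 6

Iteration 1:
  f(-1.000000) = 7.000000
  f'(-1.000000) = -10.000000
  x_1 = -1.000000 - (7.000000)/(-10.000000) = -0.300000

Iteration 2:
  f(-0.300000) = 0.980000
  f'(-0.300000) = -7.200000
  x_2 = -0.300000 - (0.980000)/(-7.200000) = -0.163889

x_2 = -0.163889


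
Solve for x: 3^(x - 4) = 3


Express both sides with the same base.
3 = 3^1
Since the bases match, equate exponents: x - 4 = 1
So x = 1 - (-4) = 5

x = 5


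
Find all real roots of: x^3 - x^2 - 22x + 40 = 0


Let p(x) = x^3 - x^2 - 22x + 40. By the rational root theorem (leading coefficient 1), any rational root is an integer divisor of 40: try ±1, ±2, ... in turn.
Test x = 1: value = 18 ≠ 0.
Test x = -1: value = 60 ≠ 0.
Test x = 2: value = 0 ✓, so (x - 2) is a factor.
Synthetic division by (x - 2): bring down 1; 1(2) - 1 = 1; 1(2) - 22 = -20; (-20)(2) + 40 = 0 → quotient x^2 + x - 20, remainder 0.
Solve the quadratic x^2 + x - 20 = 0: discriminant = 1^2 - 4(1)(-20) = 1 + 80 = 81.
sqrt(81) = 9, so x = (-1 ± 9)/2: x = 4 or x = -5.

x = -5, x = 2, x = 4


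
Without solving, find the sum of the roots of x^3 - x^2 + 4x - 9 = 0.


By Vieta's formulas for x^3 + bx^2 + cx + d = 0:
  r1 + r2 + r3 = -b/a = 1
  r1*r2 + r1*r3 + r2*r3 = c/a = 4
  r1*r2*r3 = -d/a = 9


Sum = 1


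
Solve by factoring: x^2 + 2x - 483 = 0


We need two numbers that multiply to -483 and add to 2.
Those numbers are 23 and -21 (since 23 * (-21) = -483 and 23 + (-21) = 2).
So x^2 + 2x - 483 = (x + 23)(x - 21) = 0
Setting each factor to zero: x = -23 or x = 21

x = -23, x = 21


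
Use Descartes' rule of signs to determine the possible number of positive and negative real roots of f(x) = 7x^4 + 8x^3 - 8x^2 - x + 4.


Descartes' rule of signs:

For positive roots, count sign changes in f(x) = 7x^4 + 8x^3 - 8x^2 - x + 4:
Signs of coefficients: +, +, -, -, +
Number of sign changes: 2
Possible positive real roots: 2, 0

For negative roots, examine f(-x) = 7x^4 - 8x^3 - 8x^2 + x + 4:
Signs of coefficients: +, -, -, +, +
Number of sign changes: 2
Possible negative real roots: 2, 0

Positive roots: 2 or 0; Negative roots: 2 or 0


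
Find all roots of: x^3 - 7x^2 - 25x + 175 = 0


Let p(x) = x^3 - 7x^2 - 25x + 175. By the rational root theorem (leading coefficient 1), any rational root is an integer divisor of 175: try ±1, ±2, ... in turn.
Test x = 1: value = 144 ≠ 0.
Test x = -1: value = 192 ≠ 0.
Test x = 5: value = 0 ✓, so (x - 5) is a factor.
Synthetic division by (x - 5): bring down 1; 1(5) - 7 = -2; (-2)(5) - 25 = -35; (-35)(5) + 175 = 0 → quotient x^2 - 2x - 35, remainder 0.
Solve the quadratic x^2 - 2x - 35 = 0: discriminant = (-2)^2 - 4(1)(-35) = 4 + 140 = 144.
sqrt(144) = 12, so x = (2 ± 12)/2: x = 7 or x = -5.
Collecting all roots found:

x = -5, x = 5, x = 7


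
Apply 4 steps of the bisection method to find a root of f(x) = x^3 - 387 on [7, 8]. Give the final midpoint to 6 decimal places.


f(x) = x^3 - 387
f(7) = -44 < 0
f(8) = 125 > 0

Step 1: midpoint = (7.000000 + 8.000000)/2 = 7.500000
  f(7.500000) = 34.875000
  f(mid) > 0, so root is in [7.000000, 7.500000]

Step 2: midpoint = (7.000000 + 7.500000)/2 = 7.250000
  f(7.250000) = -5.921875
  f(mid) < 0, so root is in [7.250000, 7.500000]

Step 3: midpoint = (7.250000 + 7.500000)/2 = 7.375000
  f(7.375000) = 14.130859
  f(mid) > 0, so root is in [7.250000, 7.375000]

Step 4: midpoint = (7.250000 + 7.375000)/2 = 7.312500
  f(7.312500) = 4.018799
  f(mid) > 0, so root is in [7.250000, 7.312500]

midpoint = 7.312500


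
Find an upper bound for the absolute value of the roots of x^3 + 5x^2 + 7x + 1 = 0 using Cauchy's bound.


Cauchy's bound: all roots r satisfy |r| <= 1 + max(|a_i/a_n|) for i = 0,...,n-1
where a_n is the leading coefficient.

Coefficients: [1, 5, 7, 1]
Leading coefficient a_n = 1
Ratios |a_i/a_n|: 5, 7, 1
Maximum ratio: 7
Cauchy's bound: |r| <= 1 + 7 = 8

Upper bound = 8


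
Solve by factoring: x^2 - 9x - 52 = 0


We need two numbers that multiply to -52 and add to -9.
Those numbers are -13 and 4 (since (-13) * 4 = -52 and (-13) + 4 = -9).
So x^2 - 9x - 52 = (x - 13)(x + 4) = 0
Setting each factor to zero: x = 13 or x = -4

x = -4, x = 13


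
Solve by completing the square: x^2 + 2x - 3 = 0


Start: x^2 + 2x - 3 = 0
Move constant: x^2 + 2x = 3
Half of 2 is 1, squared is 1
Add 1 to both sides: x^2 + 2x + 1 = 4
(x + 1)^2 = 4
x + 1 = ±2
x = -1 + 2 = 1 or x = -1 - 2 = -3

x = -3, x = 1


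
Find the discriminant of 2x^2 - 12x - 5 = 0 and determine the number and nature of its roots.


For ax^2 + bx + c = 0, discriminant D = b^2 - 4ac
Here a = 2, b = -12, c = -5
D = (-12)^2 - 4(2)(-5) = 144 + 40 = 184

D = 184 > 0 but not a perfect square
The equation has 2 distinct real irrational roots.

Discriminant = 184, 2 distinct real irrational roots


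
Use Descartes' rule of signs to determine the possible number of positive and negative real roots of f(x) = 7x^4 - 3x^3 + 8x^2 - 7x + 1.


Descartes' rule of signs:

For positive roots, count sign changes in f(x) = 7x^4 - 3x^3 + 8x^2 - 7x + 1:
Signs of coefficients: +, -, +, -, +
Number of sign changes: 4
Possible positive real roots: 4, 2, 0

For negative roots, examine f(-x) = 7x^4 + 3x^3 + 8x^2 + 7x + 1:
Signs of coefficients: +, +, +, +, +
Number of sign changes: 0
Possible negative real roots: 0

Positive roots: 4 or 2 or 0; Negative roots: 0


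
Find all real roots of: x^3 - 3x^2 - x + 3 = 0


Let p(x) = x^3 - 3x^2 - x + 3. By the rational root theorem (leading coefficient 1), any rational root is an integer divisor of 3: try ±1, ±2, ... in turn.
Test x = 1: value = 0 ✓, so (x - 1) is a factor.
Synthetic division by (x - 1): bring down 1; 1(1) - 3 = -2; (-2)(1) - 1 = -3; (-3)(1) + 3 = 0 → quotient x^2 - 2x - 3, remainder 0.
Solve the quadratic x^2 - 2x - 3 = 0: discriminant = (-2)^2 - 4(1)(-3) = 4 + 12 = 16.
sqrt(16) = 4, so x = (2 ± 4)/2: x = 3 or x = -1.

x = -1, x = 1, x = 3


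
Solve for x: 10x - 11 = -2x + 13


Starting with: 10x - 11 = -2x + 13
Move all x terms to left: (10 + 2)x = 13 + 11
Simplify: 12x = 24
Divide both sides by 12: x = 2

x = 2


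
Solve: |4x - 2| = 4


An absolute value equation |expr| = 4 gives two cases:
Case 1: 4x - 2 = 4
  4x = 6, so x = 3/2
Case 2: 4x - 2 = -4
  4x = -2, so x = -1/2

x = -1/2, x = 3/2


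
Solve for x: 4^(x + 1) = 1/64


Express both sides with the same base.
1/64 = 4^(-3)
Since the bases match, equate exponents: x + 1 = -3
So x = -3 - (1) = -4

x = -4
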